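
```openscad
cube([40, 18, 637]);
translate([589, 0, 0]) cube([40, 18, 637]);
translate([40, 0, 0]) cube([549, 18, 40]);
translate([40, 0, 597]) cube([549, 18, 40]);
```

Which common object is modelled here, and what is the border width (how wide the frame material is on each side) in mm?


A picture frame. The border width is 40 mm.

Four thin pieces enclosing a rectangular opening — a picture frame. The two full-height stiles are 637 mm tall; the top rail sits at z = 597 and is 40 mm tall, so the border above the opening is 637 − 597 = 40 mm, matching the stile x-width.


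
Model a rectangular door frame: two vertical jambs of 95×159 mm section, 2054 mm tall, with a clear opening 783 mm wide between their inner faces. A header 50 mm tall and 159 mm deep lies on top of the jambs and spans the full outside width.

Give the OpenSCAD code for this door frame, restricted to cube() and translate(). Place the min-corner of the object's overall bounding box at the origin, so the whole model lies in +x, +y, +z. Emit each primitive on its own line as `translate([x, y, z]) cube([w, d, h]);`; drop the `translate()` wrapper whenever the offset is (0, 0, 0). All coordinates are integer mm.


cube([95, 159, 2054]);
translate([878, 0, 0]) cube([95, 159, 2054]);
translate([0, 0, 2054]) cube([973, 159, 50]);


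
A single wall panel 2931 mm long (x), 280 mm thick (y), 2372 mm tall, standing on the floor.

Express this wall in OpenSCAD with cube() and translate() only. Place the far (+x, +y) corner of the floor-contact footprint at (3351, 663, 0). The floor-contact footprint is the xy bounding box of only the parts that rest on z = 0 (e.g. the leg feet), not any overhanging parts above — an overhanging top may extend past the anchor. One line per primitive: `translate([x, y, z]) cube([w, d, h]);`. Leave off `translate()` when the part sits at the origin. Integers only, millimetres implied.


translate([420, 383, 0]) cube([2931, 280, 2372]);


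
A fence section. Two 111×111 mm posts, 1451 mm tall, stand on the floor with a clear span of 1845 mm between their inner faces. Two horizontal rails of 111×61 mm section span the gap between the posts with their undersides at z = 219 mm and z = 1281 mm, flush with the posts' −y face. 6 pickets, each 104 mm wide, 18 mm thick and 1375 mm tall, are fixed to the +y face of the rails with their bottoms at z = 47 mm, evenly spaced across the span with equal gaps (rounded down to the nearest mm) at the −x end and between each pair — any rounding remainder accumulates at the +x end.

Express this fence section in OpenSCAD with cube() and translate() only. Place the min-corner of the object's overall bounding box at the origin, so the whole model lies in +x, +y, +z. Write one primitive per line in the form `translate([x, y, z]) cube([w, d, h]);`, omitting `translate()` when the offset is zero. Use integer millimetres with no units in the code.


cube([111, 111, 1451]);
translate([1956, 0, 0]) cube([111, 111, 1451]);
translate([111, 0, 219]) cube([1845, 111, 61]);
translate([111, 0, 1281]) cube([1845, 111, 61]);
translate([285, 111, 47]) cube([104, 18, 1375]);
translate([563, 111, 47]) cube([104, 18, 1375]);
translate([841, 111, 47]) cube([104, 18, 1375]);
translate([1119, 111, 47]) cube([104, 18, 1375]);
translate([1397, 111, 47]) cube([104, 18, 1375]);
translate([1675, 111, 47]) cube([104, 18, 1375]);


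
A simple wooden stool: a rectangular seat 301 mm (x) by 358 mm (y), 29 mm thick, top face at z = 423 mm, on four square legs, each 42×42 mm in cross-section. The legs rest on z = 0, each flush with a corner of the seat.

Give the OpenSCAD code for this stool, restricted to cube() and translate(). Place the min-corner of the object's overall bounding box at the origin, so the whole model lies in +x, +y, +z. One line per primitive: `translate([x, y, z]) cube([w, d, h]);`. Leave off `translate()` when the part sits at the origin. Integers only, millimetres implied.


translate([0, 0, 394]) cube([301, 358, 29]);
cube([42, 42, 394]);
translate([259, 0, 0]) cube([42, 42, 394]);
translate([0, 316, 0]) cube([42, 42, 394]);
translate([259, 316, 0]) cube([42, 42, 394]);


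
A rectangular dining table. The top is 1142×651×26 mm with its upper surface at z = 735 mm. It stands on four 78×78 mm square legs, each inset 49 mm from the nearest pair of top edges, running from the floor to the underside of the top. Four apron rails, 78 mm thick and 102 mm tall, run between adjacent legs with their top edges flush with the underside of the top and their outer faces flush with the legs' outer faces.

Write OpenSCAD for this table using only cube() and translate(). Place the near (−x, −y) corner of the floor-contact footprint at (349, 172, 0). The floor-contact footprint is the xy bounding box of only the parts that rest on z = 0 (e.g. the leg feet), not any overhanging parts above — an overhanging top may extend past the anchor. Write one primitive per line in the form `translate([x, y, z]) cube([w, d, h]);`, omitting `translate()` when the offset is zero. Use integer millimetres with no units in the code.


// leg_h = 735 - 26 = 709
// apron z = 709 - 102 = 607
translate([300, 123, 709]) cube([1142, 651, 26]);
translate([349, 172, 0]) cube([78, 78, 709]);
translate([1315, 172, 0]) cube([78, 78, 709]);
translate([349, 647, 0]) cube([78, 78, 709]);
translate([1315, 647, 0]) cube([78, 78, 709]);
translate([427, 172, 607]) cube([888, 78, 102]);
translate([427, 647, 607]) cube([888, 78, 102]);
translate([349, 250, 607]) cube([78, 397, 102]);
translate([1315, 250, 607]) cube([78, 397, 102]);


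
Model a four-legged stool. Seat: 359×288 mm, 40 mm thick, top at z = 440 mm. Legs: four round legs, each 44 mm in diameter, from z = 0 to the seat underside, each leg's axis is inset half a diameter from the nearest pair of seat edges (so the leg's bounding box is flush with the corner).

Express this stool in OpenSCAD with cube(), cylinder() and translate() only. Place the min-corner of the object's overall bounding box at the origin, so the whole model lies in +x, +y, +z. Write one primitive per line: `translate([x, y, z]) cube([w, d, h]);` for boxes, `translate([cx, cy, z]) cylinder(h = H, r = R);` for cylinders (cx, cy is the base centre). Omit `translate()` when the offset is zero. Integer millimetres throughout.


translate([0, 0, 400]) cube([359, 288, 40]);
translate([22, 22, 0]) cylinder(h = 400, r = 22);
translate([337, 22, 0]) cylinder(h = 400, r = 22);
translate([22, 266, 0]) cylinder(h = 400, r = 22);
translate([337, 266, 0]) cylinder(h = 400, r = 22);


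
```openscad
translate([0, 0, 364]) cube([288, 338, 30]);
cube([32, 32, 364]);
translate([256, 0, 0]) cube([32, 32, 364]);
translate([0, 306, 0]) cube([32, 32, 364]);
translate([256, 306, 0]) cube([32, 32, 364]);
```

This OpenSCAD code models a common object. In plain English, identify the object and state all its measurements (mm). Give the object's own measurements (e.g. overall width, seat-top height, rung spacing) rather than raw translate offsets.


A four-legged stool. The seat is a 288×338×30 mm slab whose top surface is at z = 394 mm; four square legs, each 32×32 mm in cross-section, run from the floor (z = 0) to the underside of the seat, each flush with a corner of the seat.


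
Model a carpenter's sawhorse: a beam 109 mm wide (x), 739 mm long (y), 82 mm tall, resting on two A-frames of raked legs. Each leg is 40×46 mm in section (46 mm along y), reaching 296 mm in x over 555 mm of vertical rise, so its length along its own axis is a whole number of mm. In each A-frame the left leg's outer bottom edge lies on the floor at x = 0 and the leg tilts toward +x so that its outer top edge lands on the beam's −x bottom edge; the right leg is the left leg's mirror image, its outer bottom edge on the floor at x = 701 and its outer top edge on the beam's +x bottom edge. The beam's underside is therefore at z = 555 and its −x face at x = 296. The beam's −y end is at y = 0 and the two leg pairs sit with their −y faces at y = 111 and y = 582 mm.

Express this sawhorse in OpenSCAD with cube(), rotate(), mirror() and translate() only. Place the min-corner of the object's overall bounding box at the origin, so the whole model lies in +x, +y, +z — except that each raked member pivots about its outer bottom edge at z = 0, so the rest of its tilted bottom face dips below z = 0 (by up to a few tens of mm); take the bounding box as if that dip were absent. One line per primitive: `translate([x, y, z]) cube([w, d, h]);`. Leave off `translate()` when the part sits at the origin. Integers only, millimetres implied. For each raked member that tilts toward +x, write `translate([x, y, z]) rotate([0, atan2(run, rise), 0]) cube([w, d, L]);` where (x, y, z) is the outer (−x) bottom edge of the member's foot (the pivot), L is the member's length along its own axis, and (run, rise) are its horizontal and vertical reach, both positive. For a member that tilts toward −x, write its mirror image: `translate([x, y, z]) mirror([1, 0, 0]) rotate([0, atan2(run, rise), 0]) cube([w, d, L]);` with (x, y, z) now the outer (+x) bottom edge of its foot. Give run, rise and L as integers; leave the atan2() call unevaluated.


translate([296, 0, 555]) cube([109, 739, 82]);
translate([0, 111, 0]) rotate([0, atan2(296, 555), 0]) cube([40, 46, 629]);
translate([701, 111, 0]) mirror([1, 0, 0]) rotate([0, atan2(296, 555), 0]) cube([40, 46, 629]);
translate([0, 582, 0]) rotate([0, atan2(296, 555), 0]) cube([40, 46, 629]);
translate([701, 582, 0]) mirror([1, 0, 0]) rotate([0, atan2(296, 555), 0]) cube([40, 46, 629]);


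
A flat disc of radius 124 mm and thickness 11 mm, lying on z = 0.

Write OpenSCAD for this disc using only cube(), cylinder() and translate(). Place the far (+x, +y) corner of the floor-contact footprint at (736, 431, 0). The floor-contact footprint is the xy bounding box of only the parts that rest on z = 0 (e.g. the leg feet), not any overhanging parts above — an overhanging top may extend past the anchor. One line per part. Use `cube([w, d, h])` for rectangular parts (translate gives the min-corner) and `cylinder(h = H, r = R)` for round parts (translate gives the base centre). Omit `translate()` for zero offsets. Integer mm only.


translate([612, 307, 0]) cylinder(h = 11, r = 124);


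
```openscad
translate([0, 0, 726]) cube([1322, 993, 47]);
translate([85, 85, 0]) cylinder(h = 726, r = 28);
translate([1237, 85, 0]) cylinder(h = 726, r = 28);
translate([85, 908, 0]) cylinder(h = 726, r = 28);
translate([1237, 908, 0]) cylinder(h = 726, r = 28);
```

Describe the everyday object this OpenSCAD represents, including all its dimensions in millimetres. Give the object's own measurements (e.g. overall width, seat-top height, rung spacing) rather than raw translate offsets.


A rectangular dining table. The top is 1322×993×47 mm with its upper surface at z = 773 mm. It stands on four round legs of 56 mm diameter, each leg's bounding box inset 57 mm from the nearest pair of top edges, running from the floor to the underside of the top.


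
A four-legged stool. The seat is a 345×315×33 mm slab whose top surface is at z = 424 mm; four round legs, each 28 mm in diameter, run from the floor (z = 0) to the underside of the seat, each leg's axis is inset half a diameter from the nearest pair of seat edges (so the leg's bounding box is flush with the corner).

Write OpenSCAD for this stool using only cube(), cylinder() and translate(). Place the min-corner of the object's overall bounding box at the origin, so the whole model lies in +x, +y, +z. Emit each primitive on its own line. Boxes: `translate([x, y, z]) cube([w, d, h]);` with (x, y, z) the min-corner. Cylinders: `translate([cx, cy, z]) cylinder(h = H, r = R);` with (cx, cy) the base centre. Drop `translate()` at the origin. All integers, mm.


translate([0, 0, 391]) cube([345, 315, 33]);
translate([14, 14, 0]) cylinder(h = 391, r = 14);
translate([331, 14, 0]) cylinder(h = 391, r = 14);
translate([14, 301, 0]) cylinder(h = 391, r = 14);
translate([331, 301, 0]) cylinder(h = 391, r = 14);


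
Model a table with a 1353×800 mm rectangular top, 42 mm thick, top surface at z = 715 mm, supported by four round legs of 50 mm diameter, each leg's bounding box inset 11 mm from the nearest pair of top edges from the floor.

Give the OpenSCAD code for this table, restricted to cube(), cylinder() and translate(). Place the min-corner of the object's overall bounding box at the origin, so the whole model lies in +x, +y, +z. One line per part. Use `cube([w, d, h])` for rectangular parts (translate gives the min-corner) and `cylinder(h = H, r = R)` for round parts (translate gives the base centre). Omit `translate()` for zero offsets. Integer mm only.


translate([0, 0, 673]) cube([1353, 800, 42]);
translate([36, 36, 0]) cylinder(h = 673, r = 25);
translate([1317, 36, 0]) cylinder(h = 673, r = 25);
translate([36, 764, 0]) cylinder(h = 673, r = 25);
translate([1317, 764, 0]) cylinder(h = 673, r = 25);


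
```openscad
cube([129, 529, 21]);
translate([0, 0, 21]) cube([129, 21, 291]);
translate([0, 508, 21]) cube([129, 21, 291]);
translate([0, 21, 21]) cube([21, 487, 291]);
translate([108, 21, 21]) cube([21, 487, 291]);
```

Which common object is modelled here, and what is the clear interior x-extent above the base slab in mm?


An open box. The internal width is 87 mm.

A 129×529 base slab with four walls standing on it — an open box. The base is 129 mm wide and the walls are 21 mm thick, so the internal width is 129 − 2 × 21 = 87 mm.


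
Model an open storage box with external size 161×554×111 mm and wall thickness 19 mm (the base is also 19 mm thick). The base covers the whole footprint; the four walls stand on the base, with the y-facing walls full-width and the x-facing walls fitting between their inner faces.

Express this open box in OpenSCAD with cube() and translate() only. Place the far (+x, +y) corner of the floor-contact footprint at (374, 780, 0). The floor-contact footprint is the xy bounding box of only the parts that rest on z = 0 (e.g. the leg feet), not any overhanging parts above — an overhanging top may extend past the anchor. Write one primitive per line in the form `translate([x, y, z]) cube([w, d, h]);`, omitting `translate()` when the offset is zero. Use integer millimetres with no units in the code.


translate([213, 226, 0]) cube([161, 554, 19]);
translate([213, 226, 19]) cube([161, 19, 92]);
translate([213, 761, 19]) cube([161, 19, 92]);
translate([213, 245, 19]) cube([19, 516, 92]);
translate([355, 245, 19]) cube([19, 516, 92]);


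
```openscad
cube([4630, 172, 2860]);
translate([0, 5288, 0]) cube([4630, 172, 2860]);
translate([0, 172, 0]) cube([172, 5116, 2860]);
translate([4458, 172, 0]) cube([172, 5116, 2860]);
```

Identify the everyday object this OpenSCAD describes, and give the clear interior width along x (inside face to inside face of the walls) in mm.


A house (or room) frame. The interior width is 4286 mm.

Four 2860 mm walls enclosing a rectangle with no floor or roof — a room or house frame. Outside width is 4630 mm and wall thickness is 172 mm, so the interior width is 4630 − 2 × 172 = 4286 mm.


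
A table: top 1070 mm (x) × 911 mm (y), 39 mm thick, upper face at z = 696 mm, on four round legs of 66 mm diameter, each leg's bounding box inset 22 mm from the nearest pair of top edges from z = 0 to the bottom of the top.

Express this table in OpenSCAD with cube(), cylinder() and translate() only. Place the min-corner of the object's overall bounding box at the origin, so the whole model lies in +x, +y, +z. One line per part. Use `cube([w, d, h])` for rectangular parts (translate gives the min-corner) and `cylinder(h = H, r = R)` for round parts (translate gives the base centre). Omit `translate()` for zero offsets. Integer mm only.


translate([0, 0, 657]) cube([1070, 911, 39]);
translate([55, 55, 0]) cylinder(h = 657, r = 33);
translate([1015, 55, 0]) cylinder(h = 657, r = 33);
translate([55, 856, 0]) cylinder(h = 657, r = 33);
translate([1015, 856, 0]) cylinder(h = 657, r = 33);


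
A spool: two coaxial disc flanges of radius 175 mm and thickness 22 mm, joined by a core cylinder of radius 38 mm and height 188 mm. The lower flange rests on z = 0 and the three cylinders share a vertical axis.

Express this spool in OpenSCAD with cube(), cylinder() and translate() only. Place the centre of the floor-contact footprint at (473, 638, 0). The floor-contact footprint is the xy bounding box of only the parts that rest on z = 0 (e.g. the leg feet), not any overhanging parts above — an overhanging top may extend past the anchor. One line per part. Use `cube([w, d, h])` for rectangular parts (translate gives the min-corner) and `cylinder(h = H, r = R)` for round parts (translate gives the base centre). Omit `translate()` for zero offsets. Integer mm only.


translate([473, 638, 0]) cylinder(h = 22, r = 175);
translate([473, 638, 22]) cylinder(h = 188, r = 38);
translate([473, 638, 210]) cylinder(h = 22, r = 175);


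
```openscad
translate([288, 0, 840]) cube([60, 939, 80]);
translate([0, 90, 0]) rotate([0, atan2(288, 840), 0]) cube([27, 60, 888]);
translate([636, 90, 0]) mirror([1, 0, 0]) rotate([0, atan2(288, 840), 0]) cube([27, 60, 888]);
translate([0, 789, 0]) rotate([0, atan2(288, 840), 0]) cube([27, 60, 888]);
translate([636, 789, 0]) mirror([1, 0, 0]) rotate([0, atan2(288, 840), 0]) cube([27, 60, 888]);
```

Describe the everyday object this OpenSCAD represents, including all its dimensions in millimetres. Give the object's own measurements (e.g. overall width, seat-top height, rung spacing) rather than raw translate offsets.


A sawhorse. A 60×939×80 mm beam (x, y, z) sits on two A-frame leg pairs. Each pair is two raked legs of 27×60 mm section (60 mm along y) splaying symmetrically in x. Each leg rises 840 mm vertically over 288 mm of horizontal reach and is 888 mm long along its own axis. Every leg's outer bottom edge rests on the floor and its outer top edge meets a bottom edge of the beam — the left legs (tilting toward +x) meet the beam's −x bottom edge, the right legs (their mirror images, tilting toward −x) meet its +x bottom edge — so the leg tops tuck under the beam, the beam's underside is 840 mm above the floor, and the feet are 636 mm apart outside-to-outside with the beam centred between them. The two leg pairs are set in 90 mm from either end of the beam.


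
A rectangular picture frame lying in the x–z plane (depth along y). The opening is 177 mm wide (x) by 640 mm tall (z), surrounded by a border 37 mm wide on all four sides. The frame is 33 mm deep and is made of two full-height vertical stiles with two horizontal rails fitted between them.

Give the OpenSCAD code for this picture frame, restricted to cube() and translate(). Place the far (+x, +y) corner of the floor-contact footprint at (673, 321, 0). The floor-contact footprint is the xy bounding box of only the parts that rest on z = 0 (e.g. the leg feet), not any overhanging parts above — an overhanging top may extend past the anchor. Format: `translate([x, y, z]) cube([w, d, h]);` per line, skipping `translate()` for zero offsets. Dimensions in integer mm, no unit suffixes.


translate([422, 288, 0]) cube([37, 33, 714]);
translate([636, 288, 0]) cube([37, 33, 714]);
translate([459, 288, 0]) cube([177, 33, 37]);
translate([459, 288, 677]) cube([177, 33, 37]);


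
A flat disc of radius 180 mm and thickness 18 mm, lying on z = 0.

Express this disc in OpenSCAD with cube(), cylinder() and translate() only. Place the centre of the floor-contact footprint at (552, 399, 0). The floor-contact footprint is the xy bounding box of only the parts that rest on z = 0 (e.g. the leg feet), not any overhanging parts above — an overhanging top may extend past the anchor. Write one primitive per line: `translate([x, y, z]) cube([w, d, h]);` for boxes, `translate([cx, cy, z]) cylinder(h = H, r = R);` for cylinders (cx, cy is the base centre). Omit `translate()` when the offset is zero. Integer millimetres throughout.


translate([552, 399, 0]) cylinder(h = 18, r = 180);


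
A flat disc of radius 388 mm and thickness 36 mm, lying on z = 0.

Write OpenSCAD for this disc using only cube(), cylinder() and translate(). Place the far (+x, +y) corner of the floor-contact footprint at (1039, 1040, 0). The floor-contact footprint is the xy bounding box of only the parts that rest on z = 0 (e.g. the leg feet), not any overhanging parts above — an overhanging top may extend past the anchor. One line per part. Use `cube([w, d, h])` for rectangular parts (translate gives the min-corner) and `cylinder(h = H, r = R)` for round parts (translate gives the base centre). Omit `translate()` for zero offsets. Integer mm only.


translate([651, 652, 0]) cylinder(h = 36, r = 388);


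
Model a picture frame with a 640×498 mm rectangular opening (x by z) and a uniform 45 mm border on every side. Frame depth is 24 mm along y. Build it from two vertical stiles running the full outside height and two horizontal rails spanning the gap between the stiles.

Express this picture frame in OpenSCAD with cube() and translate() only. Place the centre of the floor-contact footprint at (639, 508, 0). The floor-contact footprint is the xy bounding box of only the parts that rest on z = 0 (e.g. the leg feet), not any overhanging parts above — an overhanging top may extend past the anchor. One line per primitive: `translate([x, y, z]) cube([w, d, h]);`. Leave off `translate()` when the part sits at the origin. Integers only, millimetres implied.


translate([274, 496, 0]) cube([45, 24, 588]);
translate([959, 496, 0]) cube([45, 24, 588]);
translate([319, 496, 0]) cube([640, 24, 45]);
translate([319, 496, 543]) cube([640, 24, 45]);


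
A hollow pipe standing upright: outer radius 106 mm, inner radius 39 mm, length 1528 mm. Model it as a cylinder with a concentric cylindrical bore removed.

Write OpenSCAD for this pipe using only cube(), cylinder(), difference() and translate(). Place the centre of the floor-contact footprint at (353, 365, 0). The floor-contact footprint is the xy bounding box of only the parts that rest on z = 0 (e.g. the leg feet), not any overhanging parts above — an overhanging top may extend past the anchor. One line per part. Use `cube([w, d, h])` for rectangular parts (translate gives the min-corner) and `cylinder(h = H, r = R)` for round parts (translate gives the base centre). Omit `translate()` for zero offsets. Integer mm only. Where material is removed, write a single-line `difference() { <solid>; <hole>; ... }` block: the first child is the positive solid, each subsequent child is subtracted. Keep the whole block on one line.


difference() { translate([353, 365, 0]) cylinder(h = 1528, r = 106); translate([353, 365, 0]) cylinder(h = 1528, r = 39); }


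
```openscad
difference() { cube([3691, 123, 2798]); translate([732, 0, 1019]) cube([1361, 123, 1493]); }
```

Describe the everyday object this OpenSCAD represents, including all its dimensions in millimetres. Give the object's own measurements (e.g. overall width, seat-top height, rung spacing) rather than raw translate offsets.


A wall 3691 mm long (x), 123 mm thick (y), 2798 mm tall, with a rectangular window opening cut through it. The opening is 1361 mm wide and 1493 mm tall; its sill is at z = 1019 mm and its near (−x) edge is 732 mm from the wall's −x end. The opening passes through the full wall thickness.


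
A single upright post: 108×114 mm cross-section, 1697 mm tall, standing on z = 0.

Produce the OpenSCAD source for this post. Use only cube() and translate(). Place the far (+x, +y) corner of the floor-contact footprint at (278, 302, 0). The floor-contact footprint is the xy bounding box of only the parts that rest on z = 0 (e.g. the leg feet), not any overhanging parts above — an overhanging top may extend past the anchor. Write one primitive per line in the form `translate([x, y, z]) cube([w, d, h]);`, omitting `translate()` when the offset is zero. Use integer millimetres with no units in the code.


translate([170, 188, 0]) cube([108, 114, 1697]);


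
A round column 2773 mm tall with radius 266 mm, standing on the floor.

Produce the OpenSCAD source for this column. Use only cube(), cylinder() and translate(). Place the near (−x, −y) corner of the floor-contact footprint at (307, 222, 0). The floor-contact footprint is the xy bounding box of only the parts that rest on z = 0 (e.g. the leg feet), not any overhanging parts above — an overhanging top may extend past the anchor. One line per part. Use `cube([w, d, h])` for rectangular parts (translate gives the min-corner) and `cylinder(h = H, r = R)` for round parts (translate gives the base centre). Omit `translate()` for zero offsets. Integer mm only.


translate([573, 488, 0]) cylinder(h = 2773, r = 266);


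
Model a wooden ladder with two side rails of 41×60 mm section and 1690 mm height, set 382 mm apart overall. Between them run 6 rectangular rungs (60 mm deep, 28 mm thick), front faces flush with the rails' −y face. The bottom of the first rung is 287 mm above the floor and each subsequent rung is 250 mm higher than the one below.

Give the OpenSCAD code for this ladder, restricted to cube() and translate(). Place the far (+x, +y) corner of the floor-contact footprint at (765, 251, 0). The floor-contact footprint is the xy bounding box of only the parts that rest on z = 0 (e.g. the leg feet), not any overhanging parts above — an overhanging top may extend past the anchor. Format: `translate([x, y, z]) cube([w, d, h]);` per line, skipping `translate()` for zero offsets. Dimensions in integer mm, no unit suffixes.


translate([383, 191, 0]) cube([41, 60, 1690]);
translate([724, 191, 0]) cube([41, 60, 1690]);
translate([424, 191, 287]) cube([300, 60, 28]);
translate([424, 191, 537]) cube([300, 60, 28]);
translate([424, 191, 787]) cube([300, 60, 28]);
translate([424, 191, 1037]) cube([300, 60, 28]);
translate([424, 191, 1287]) cube([300, 60, 28]);
translate([424, 191, 1537]) cube([300, 60, 28]);


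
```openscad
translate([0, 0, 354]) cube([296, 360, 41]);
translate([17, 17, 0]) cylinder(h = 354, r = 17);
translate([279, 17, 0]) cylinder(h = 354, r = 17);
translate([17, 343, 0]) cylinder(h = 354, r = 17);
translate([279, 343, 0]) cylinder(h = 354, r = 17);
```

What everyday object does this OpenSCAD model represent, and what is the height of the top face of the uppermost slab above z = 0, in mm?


A stool. The seat height is 395 mm.

A 296×360×41 slab at z = 354 on four corner cylinders — a stool. The seat top is 354 + 41 = 395 mm.


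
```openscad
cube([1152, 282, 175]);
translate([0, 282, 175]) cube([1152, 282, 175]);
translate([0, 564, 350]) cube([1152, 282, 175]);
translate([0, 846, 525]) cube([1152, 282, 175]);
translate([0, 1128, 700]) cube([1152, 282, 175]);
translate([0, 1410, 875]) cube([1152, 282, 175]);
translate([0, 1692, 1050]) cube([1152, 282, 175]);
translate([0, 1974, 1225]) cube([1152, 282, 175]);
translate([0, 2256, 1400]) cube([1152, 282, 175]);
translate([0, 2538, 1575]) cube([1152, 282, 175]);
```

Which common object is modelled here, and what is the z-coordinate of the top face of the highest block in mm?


A staircase. The total rise is 1750 mm.

10 identical blocks, each offset up and back from the previous — a staircase. Each step is 175 mm tall and there are 10 of them, so the total rise is 10 × 175 = 1750 mm.


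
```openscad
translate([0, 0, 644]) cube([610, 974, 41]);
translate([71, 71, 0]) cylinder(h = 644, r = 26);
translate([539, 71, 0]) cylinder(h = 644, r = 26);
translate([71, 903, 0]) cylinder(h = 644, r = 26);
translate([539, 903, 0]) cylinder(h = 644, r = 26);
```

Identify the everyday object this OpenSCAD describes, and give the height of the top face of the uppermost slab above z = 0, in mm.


A table. The table height is 685 mm.

A 610×974×41 slab sits at z = 644 on four Ø52 mm round legs — a table. The top surface is at 644 + 41 = 685 mm.


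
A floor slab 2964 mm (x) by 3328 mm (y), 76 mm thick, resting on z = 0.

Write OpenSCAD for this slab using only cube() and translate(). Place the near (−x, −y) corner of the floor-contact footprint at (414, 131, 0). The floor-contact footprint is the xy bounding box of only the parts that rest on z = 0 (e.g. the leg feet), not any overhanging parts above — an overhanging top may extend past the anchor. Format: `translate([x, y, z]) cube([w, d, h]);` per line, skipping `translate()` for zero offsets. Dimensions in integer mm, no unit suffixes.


translate([414, 131, 0]) cube([2964, 3328, 76]);


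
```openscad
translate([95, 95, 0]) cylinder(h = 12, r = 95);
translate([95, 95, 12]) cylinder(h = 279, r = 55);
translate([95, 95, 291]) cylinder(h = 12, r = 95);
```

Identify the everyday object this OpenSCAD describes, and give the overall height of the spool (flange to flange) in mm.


A spool. The overall height is 303 mm.

Three coaxial cylinders, large–small–large — a spool. Two 12 mm flanges and a 279 mm core give 12 + 279 + 12 = 303 mm.


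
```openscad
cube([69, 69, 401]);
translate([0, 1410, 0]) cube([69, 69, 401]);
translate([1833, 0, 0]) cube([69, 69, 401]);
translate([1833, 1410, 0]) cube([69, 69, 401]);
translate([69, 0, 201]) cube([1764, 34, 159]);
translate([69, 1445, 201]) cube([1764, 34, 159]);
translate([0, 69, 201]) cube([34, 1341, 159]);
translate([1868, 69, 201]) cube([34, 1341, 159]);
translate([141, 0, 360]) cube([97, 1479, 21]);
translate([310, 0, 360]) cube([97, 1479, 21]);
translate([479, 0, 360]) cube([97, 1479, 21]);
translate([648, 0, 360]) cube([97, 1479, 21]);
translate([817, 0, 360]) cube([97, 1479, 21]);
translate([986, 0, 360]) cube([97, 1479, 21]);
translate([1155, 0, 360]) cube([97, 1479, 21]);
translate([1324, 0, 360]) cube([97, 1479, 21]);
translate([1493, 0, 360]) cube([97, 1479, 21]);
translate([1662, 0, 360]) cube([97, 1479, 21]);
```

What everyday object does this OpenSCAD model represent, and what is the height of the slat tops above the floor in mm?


A bed frame. The slat-top height is 381 mm.

Four posts, four rails, and a row of slats — a bed frame. Slats sit on the rails at z = 201 + 159 = 360; with slat thickness 21, the top is 381 mm.


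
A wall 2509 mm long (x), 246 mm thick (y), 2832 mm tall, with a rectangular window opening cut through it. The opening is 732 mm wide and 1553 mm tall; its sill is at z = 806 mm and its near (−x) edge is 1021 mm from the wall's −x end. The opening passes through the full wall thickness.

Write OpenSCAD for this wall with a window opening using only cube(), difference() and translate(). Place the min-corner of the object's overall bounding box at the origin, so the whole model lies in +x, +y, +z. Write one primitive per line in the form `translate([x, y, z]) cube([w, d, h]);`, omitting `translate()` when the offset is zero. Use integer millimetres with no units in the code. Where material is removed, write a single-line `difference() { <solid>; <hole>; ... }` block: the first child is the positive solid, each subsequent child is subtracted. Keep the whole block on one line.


difference() { cube([2509, 246, 2832]); translate([1021, 0, 806]) cube([732, 246, 1553]); }


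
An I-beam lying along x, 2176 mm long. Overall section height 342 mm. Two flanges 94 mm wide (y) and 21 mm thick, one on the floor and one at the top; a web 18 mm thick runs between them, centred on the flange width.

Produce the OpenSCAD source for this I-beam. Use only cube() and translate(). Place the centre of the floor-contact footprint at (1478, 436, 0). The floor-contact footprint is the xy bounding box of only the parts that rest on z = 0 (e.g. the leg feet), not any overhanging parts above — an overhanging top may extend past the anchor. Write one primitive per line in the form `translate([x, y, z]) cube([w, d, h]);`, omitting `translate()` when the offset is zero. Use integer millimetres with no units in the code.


translate([390, 389, 0]) cube([2176, 94, 21]);
translate([390, 427, 21]) cube([2176, 18, 300]);
translate([390, 389, 321]) cube([2176, 94, 21]);


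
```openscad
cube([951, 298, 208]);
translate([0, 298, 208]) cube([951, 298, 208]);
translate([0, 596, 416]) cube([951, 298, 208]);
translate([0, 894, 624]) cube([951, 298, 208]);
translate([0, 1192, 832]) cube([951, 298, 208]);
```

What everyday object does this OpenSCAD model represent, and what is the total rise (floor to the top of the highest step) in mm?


A staircase. The total rise is 1040 mm.

5 identical blocks, each offset up and back from the previous — a staircase. Each step is 208 mm tall and there are 5 of them, so the total rise is 5 × 208 = 1040 mm.


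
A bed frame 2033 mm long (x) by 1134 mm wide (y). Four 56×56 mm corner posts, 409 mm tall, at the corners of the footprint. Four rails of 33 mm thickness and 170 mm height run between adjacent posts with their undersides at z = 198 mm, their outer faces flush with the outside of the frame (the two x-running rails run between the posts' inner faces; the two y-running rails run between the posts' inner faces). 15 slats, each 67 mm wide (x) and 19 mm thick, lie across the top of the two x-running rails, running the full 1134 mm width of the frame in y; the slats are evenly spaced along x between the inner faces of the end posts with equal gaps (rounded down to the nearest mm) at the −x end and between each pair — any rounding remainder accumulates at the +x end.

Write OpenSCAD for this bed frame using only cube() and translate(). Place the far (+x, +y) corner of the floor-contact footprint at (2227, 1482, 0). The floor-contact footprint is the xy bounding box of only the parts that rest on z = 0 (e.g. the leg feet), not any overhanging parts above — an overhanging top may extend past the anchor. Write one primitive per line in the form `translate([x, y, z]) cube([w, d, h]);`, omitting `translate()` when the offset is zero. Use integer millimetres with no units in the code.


translate([194, 348, 0]) cube([56, 56, 409]);
translate([194, 1426, 0]) cube([56, 56, 409]);
translate([2171, 348, 0]) cube([56, 56, 409]);
translate([2171, 1426, 0]) cube([56, 56, 409]);
translate([250, 348, 198]) cube([1921, 33, 170]);
translate([250, 1449, 198]) cube([1921, 33, 170]);
translate([194, 404, 198]) cube([33, 1022, 170]);
translate([2194, 404, 198]) cube([33, 1022, 170]);
translate([307, 348, 368]) cube([67, 1134, 19]);
translate([431, 348, 368]) cube([67, 1134, 19]);
translate([555, 348, 368]) cube([67, 1134, 19]);
translate([679, 348, 368]) cube([67, 1134, 19]);
translate([803, 348, 368]) cube([67, 1134, 19]);
translate([927, 348, 368]) cube([67, 1134, 19]);
translate([1051, 348, 368]) cube([67, 1134, 19]);
translate([1175, 348, 368]) cube([67, 1134, 19]);
translate([1299, 348, 368]) cube([67, 1134, 19]);
translate([1423, 348, 368]) cube([67, 1134, 19]);
translate([1547, 348, 368]) cube([67, 1134, 19]);
translate([1671, 348, 368]) cube([67, 1134, 19]);
translate([1795, 348, 368]) cube([67, 1134, 19]);
translate([1919, 348, 368]) cube([67, 1134, 19]);
translate([2043, 348, 368]) cube([67, 1134, 19]);


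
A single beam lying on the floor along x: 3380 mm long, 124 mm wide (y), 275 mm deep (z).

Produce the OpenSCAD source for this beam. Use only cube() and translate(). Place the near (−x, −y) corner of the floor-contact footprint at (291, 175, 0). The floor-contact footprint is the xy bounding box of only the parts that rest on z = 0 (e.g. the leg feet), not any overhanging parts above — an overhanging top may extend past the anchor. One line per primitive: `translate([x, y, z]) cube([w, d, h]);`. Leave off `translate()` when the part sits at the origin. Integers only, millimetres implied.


translate([291, 175, 0]) cube([3380, 124, 275]);


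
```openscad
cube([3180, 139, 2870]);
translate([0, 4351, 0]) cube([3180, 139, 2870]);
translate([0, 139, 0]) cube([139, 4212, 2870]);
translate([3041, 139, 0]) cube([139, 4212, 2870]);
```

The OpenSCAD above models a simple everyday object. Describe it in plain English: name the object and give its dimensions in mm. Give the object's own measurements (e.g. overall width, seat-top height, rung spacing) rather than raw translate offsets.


The wall frame of a small rectangular building: four walls, each 2870 mm tall and 139 mm thick, enclosing a footprint 3180 mm (x) by 4490 mm (y) outside-to-outside, with no floor or roof. The front and back walls (the −y and +y sides) span the full width; the two side walls fit between them.


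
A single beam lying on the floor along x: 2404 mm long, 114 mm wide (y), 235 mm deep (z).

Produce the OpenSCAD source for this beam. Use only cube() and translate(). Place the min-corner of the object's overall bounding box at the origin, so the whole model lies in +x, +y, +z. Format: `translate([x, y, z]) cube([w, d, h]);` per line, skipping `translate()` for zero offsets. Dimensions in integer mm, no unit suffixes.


cube([2404, 114, 235]);


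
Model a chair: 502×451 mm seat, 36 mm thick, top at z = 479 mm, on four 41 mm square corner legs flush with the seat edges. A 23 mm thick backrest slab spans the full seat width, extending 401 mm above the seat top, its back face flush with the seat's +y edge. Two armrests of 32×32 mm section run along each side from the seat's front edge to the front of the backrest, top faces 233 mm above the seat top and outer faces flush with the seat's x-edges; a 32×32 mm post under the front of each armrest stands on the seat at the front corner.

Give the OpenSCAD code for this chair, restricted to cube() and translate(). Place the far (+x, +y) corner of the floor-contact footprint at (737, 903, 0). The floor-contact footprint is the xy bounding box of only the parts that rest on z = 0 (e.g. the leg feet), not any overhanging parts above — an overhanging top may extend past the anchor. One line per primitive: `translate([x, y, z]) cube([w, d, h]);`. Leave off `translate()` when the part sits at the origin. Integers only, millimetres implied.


// leg_h = 479 - 36 = 443
// arm post h = 233 - 32 = 201
translate([235, 452, 443]) cube([502, 451, 36]);
translate([235, 452, 0]) cube([41, 41, 443]);
translate([696, 452, 0]) cube([41, 41, 443]);
translate([235, 862, 0]) cube([41, 41, 443]);
translate([696, 862, 0]) cube([41, 41, 443]);
translate([235, 880, 479]) cube([502, 23, 401]);
translate([235, 452, 680]) cube([32, 428, 32]);
translate([705, 452, 680]) cube([32, 428, 32]);
translate([235, 452, 479]) cube([32, 32, 201]);
translate([705, 452, 479]) cube([32, 32, 201]);


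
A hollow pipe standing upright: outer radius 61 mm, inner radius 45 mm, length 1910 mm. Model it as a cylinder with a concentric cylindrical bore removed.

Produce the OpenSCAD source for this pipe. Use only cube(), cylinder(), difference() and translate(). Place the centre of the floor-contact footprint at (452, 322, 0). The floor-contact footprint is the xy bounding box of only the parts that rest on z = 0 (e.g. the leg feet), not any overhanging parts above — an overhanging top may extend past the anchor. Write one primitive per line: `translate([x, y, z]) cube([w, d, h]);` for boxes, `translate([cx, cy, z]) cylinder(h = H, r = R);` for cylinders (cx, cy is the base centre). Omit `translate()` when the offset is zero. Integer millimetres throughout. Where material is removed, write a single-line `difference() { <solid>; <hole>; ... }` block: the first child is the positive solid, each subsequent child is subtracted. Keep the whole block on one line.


difference() { translate([452, 322, 0]) cylinder(h = 1910, r = 61); translate([452, 322, 0]) cylinder(h = 1910, r = 45); }


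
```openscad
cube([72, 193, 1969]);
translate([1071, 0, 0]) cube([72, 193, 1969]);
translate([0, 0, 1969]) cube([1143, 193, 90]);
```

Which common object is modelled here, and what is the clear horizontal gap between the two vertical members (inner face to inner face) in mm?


A door frame. The clear opening width is 999 mm.

Two 1969 mm tall posts with a header on top — a door frame. The left jamb is 72 mm wide at x = 0; the right jamb starts at x = 1071. The clear opening is 1071 − 72 = 999 mm.


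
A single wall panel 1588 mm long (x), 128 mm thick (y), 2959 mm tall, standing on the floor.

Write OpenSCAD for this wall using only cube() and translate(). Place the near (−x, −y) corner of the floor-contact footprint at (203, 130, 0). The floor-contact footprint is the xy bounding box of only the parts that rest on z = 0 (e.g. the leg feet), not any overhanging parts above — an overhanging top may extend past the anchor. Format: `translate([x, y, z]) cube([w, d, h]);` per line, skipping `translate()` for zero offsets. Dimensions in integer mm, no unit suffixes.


translate([203, 130, 0]) cube([1588, 128, 2959]);
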